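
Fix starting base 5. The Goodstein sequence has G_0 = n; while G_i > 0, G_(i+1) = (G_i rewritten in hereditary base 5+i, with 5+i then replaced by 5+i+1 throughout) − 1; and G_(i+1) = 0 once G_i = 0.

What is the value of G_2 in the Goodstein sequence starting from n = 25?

39

25 —HB5→ 5^2 —bump→ 6^2 = 36 —(−1)→ 35
35 —HB6→ 5·6 + 5 —bump→ 5·7 + 5 = 40 —(−1)→ 39
39 —HB7→ 5·7 + 4 —bump→ 5·8 + 4 = 44 —(−1)→ 43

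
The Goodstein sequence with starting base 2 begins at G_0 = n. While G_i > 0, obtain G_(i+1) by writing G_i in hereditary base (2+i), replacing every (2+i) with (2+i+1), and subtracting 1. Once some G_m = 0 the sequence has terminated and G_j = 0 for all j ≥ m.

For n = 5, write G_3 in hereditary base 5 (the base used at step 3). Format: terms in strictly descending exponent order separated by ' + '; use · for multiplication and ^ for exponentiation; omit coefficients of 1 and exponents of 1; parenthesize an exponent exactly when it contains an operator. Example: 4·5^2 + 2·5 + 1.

3·5^3 + 3·5^2 + 3·5 + 2

(0) 5|_2 = 2^2 + 1 ↦ 3^3 + 1|_3 = 28 ⇒ 27
(1) 27|_3 = 3^3 ↦ 4^4|_4 = 256 ⇒ 255
(2) 255|_4 = 3·4^3 + 3·4^2 + 3·4 + 3 ↦ 3·5^3 + 3·5^2 + 3·5 + 3|_5 = 468 ⇒ 467
(3) 467|_5 = 3·5^3 + 3·5^2 + 3·5 + 2 ↦ 3·6^3 + 3·6^2 + 3·6 + 2|_6 = 776 ⇒ 775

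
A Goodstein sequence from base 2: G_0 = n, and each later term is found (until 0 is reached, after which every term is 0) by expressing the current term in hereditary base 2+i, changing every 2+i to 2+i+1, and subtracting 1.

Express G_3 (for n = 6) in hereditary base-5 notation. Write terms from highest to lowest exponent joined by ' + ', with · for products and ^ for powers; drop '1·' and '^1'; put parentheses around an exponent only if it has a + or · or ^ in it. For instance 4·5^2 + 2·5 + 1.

6 —HB2→ 2^2 + 2 —bump→ 3^3 + 3 = 30 —(−1)→ 29
29 —HB3→ 3^3 + 2 —bump→ 4^4 + 2 = 258 —(−1)→ 257
257 —HB4→ 4^4 + 1 —bump→ 5^5 + 1 = 3126 —(−1)→ 3125
3125 —HB5→ 5^5 —bump→ 6^6 = 46656 —(−1)→ 46655

5^5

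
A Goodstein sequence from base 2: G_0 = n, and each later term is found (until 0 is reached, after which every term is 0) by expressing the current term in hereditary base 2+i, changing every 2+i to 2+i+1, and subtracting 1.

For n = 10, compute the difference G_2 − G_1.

942

i=0: 10 = 2^(2 + 1) + 2 (b=2); 2→3: 3^(3 + 1) + 3 = 84; 84−1 = 83
i=1: 83 = 3^(3 + 1) + 2 (b=3); 3→4: 4^(4 + 1) + 2 = 1026; 1026−1 = 1025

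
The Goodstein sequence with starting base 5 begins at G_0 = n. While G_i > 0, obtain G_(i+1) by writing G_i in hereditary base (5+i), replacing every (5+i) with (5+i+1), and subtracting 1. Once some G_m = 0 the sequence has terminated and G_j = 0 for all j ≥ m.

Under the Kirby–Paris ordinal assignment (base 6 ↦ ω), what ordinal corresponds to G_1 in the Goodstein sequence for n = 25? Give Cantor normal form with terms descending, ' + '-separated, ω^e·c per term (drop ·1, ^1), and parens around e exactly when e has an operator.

ω·5 + 5

G_0 = 25. HB_5(25) = 5^2. Bump = 36. G_1 = 35.
G_1 = 35. HB_6(35) = 5·6 + 5. Bump = 40. G_2 = 39.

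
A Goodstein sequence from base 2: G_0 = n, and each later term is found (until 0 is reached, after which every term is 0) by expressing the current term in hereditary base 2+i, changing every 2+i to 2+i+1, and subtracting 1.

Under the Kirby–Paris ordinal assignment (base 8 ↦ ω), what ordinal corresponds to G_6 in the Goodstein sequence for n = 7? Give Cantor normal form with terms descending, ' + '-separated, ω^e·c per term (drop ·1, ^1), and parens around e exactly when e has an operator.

i=0: 7 = 2^2 + 2 + 1 (b=2); 2→3: 3^3 + 3 + 1 = 31; 31−1 = 30
i=1: 30 = 3^3 + 3 (b=3); 3→4: 4^4 + 4 = 260; 260−1 = 259
i=2: 259 = 4^4 + 3 (b=4); 4→5: 5^5 + 3 = 3128; 3128−1 = 3127
i=3: 3127 = 5^5 + 2 (b=5); 5→6: 6^6 + 2 = 46658; 46658−1 = 46657
i=4: 46657 = 6^6 + 1 (b=6); 6→7: 7^7 + 1 = 823544; 823544−1 = 823543
i=5: 823543 = 7^7 (b=7); 7→8: 8^8 = 16777216; 16777216−1 = 16777215

ω^7·7 + ω^6·7 + ω^5·7 + ω^4·7 + ω^3·7 + ω^2·7 + ω·7 + 7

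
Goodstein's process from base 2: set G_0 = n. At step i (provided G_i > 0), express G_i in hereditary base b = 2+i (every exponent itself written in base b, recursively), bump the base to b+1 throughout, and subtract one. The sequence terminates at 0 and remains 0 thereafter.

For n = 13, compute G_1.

108

[0] 13 ≡ 2^(2 + 1) + 2^2 + 1 (base 2). Lift 3: 109. −1: 108.
[1] 108 ≡ 3^(3 + 1) + 3^3 (base 3). Lift 4: 1280. −1: 1279.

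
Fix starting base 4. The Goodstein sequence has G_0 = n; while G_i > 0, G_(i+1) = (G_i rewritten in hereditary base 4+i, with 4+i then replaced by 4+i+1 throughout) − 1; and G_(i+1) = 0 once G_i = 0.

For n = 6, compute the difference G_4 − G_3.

base 4: 6 = 4 + 2; at 5: 5 + 2 = 7; next = 6
base 5: 6 = 5 + 1; at 6: 6 + 1 = 7; next = 6
base 6: 6 = 6; at 7: 7 = 7; next = 6
base 7: 6 = 6; at 8: 6 = 6; next = 5

-1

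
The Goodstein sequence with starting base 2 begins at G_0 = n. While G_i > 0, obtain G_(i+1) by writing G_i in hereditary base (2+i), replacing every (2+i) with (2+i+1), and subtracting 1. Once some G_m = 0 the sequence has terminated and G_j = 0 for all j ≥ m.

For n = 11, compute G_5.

5764801

step 0: 11 = 2^(2 + 1) + 2 + 1; sub 3 for 2: 3^(3 + 1) + 3 + 1; = 85; G_1 = 85−1 = 84
step 1: 84 = 3^(3 + 1) + 3; sub 4 for 3: 4^(4 + 1) + 4; = 1028; G_2 = 1028−1 = 1027
step 2: 1027 = 4^(4 + 1) + 3; sub 5 for 4: 5^(5 + 1) + 3; = 15628; G_3 = 15628−1 = 15627
step 3: 15627 = 5^(5 + 1) + 2; sub 6 for 5: 6^(6 + 1) + 2; = 279938; G_4 = 279938−1 = 279937
step 4: 279937 = 6^(6 + 1) + 1; sub 7 for 6: 7^(7 + 1) + 1; = 5764802; G_5 = 5764802−1 = 5764801
step 5: 5764801 = 7^(7 + 1); sub 8 for 7: 8^(8 + 1); = 134217728; G_6 = 134217728−1 = 134217727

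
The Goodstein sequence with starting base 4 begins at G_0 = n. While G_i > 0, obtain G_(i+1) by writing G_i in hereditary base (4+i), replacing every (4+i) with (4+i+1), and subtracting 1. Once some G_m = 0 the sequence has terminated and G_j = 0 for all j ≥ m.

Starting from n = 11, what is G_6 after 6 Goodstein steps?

15

step 0: 11 = 2·4 + 3; sub 5 for 4: 2·5 + 3; = 13; G_1 = 13−1 = 12
step 1: 12 = 2·5 + 2; sub 6 for 5: 2·6 + 2; = 14; G_2 = 14−1 = 13
step 2: 13 = 2·6 + 1; sub 7 for 6: 2·7 + 1; = 15; G_3 = 15−1 = 14
step 3: 14 = 2·7; sub 8 for 7: 2·8; = 16; G_4 = 16−1 = 15
step 4: 15 = 8 + 7; sub 9 for 8: 9 + 7; = 16; G_5 = 16−1 = 15
step 5: 15 = 9 + 6; sub 10 for 9: 10 + 6; = 16; G_6 = 16−1 = 15
step 6: 15 = 10 + 5; sub 11 for 10: 11 + 5; = 16; G_7 = 16−1 = 15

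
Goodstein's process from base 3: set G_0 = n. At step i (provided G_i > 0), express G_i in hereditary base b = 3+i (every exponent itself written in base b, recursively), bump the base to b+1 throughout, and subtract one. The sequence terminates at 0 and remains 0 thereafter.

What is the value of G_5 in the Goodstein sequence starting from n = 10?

G_0=10  [base 3] 3^2 + 1  →[3↦4]→  4^2 + 1 = 17  −1 ⇒ G_1=16
G_1=16  [base 4] 4^2  →[4↦5]→  5^2 = 25  −1 ⇒ G_2=24
G_2=24  [base 5] 4·5 + 4  →[5↦6]→  4·6 + 4 = 28  −1 ⇒ G_3=27
G_3=27  [base 6] 4·6 + 3  →[6↦7]→  4·7 + 3 = 31  −1 ⇒ G_4=30
G_4=30  [base 7] 4·7 + 2  →[7↦8]→  4·8 + 2 = 34  −1 ⇒ G_5=33
G_5=33  [base 8] 4·8 + 1  →[8↦9]→  4·9 + 1 = 37  −1 ⇒ G_6=36

33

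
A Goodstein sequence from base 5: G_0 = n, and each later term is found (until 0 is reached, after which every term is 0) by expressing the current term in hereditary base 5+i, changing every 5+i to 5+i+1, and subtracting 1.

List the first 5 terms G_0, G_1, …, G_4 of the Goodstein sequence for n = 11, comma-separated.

11, 12, 13, 13, 13

G_0 = 11. HB_5(11) = 2·5 + 1. Bump = 13. G_1 = 12.
G_1 = 12. HB_6(12) = 2·6. Bump = 14. G_2 = 13.
G_2 = 13. HB_7(13) = 7 + 6. Bump = 14. G_3 = 13.
G_3 = 13. HB_8(13) = 8 + 5. Bump = 14. G_4 = 13.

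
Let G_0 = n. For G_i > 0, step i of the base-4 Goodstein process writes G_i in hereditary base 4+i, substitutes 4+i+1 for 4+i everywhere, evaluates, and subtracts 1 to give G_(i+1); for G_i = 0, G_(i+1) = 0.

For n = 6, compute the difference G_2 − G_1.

0

step 0: 6 = 4 + 2; sub 5 for 4: 5 + 2; = 7; G_1 = 7−1 = 6
step 1: 6 = 5 + 1; sub 6 for 5: 6 + 1; = 7; G_2 = 7−1 = 6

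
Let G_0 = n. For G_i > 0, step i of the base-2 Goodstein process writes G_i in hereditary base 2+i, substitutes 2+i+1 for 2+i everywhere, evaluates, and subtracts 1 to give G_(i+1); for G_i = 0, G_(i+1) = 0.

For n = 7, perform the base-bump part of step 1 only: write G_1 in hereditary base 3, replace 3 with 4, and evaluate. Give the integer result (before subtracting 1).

step 0: 7 = 2^2 + 2 + 1; sub 3 for 2: 3^3 + 3 + 1; = 31; G_1 = 31−1 = 30
step 1: 30 = 3^3 + 3; sub 4 for 3: 4^4 + 4; = 260; G_2 = 260−1 = 259

260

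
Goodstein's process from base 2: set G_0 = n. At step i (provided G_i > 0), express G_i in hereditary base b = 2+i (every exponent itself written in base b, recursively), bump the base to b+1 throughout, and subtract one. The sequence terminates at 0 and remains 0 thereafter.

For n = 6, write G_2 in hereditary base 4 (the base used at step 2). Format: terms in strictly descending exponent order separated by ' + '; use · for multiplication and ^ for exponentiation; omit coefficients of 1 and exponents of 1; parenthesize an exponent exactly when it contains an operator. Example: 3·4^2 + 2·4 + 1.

G_0 = 6. HB_2(6) = 2^2 + 2. Bump = 30. G_1 = 29.
G_1 = 29. HB_3(29) = 3^3 + 2. Bump = 258. G_2 = 257.
G_2 = 257. HB_4(257) = 4^4 + 1. Bump = 3126. G_3 = 3125.

4^4 + 1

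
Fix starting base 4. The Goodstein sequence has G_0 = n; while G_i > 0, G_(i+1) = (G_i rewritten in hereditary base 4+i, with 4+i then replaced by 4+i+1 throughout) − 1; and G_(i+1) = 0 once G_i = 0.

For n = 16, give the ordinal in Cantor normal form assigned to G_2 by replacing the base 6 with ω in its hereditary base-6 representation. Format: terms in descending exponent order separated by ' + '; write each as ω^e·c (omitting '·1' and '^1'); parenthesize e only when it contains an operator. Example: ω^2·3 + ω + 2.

ω·4 + 3

16 —HB4→ 4^2 —bump→ 5^2 = 25 —(−1)→ 24
24 —HB5→ 4·5 + 4 —bump→ 4·6 + 4 = 28 —(−1)→ 27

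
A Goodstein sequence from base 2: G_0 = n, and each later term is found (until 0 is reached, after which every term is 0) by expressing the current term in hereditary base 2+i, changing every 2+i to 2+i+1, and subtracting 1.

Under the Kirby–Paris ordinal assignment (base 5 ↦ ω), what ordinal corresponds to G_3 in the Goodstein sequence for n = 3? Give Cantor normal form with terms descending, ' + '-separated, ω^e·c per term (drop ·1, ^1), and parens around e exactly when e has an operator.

step 0: 3 = 2 + 1; sub 3 for 2: 3 + 1; = 4; G_1 = 4−1 = 3
step 1: 3 = 3; sub 4 for 3: 4; = 4; G_2 = 4−1 = 3
step 2: 3 = 3; sub 5 for 4: 3; = 3; G_3 = 3−1 = 2
step 3: 2 = 2; sub 6 for 5: 2; = 2; G_4 = 2−1 = 1

2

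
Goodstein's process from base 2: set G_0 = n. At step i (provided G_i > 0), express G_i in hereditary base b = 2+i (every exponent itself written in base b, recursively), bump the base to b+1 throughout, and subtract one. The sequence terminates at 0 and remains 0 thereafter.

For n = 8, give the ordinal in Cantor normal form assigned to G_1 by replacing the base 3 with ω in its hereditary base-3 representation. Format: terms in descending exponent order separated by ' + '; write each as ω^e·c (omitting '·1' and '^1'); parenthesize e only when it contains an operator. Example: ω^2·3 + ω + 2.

G_0 = 8. HB_2(8) = 2^(2 + 1). Bump = 81. G_1 = 80.
G_1 = 80. HB_3(80) = 2·3^3 + 2·3^2 + 2·3 + 2. Bump = 554. G_2 = 553.

ω^ω·2 + ω^2·2 + ω·2 + 2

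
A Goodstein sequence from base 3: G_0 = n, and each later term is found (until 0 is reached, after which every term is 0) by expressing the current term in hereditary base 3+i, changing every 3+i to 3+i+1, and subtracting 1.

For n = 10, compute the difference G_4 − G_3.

G_0=10  [base 3] 3^2 + 1  →[3↦4]→  4^2 + 1 = 17  −1 ⇒ G_1=16
G_1=16  [base 4] 4^2  →[4↦5]→  5^2 = 25  −1 ⇒ G_2=24
G_2=24  [base 5] 4·5 + 4  →[5↦6]→  4·6 + 4 = 28  −1 ⇒ G_3=27
G_3=27  [base 6] 4·6 + 3  →[6↦7]→  4·7 + 3 = 31  −1 ⇒ G_4=30

3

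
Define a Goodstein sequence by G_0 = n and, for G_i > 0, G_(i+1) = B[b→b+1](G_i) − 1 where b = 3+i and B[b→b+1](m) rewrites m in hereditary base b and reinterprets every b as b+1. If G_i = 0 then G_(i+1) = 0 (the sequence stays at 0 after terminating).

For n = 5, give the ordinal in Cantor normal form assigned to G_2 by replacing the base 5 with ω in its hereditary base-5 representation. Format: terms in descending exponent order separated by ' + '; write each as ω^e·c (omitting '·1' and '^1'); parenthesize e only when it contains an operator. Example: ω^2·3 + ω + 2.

ω

5 —HB3→ 3 + 2 —bump→ 4 + 2 = 6 —(−1)→ 5
5 —HB4→ 4 + 1 —bump→ 5 + 1 = 6 —(−1)→ 5
5 —HB5→ 5 —bump→ 6 = 6 —(−1)→ 5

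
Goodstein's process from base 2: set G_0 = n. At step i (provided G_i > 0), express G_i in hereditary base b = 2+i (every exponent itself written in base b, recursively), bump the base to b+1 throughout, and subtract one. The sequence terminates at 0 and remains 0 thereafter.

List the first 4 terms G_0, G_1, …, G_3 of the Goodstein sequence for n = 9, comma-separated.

G_0=9  [base 2] 2^(2 + 1) + 1  →[2↦3]→  3^(3 + 1) + 1 = 82  −1 ⇒ G_1=81
G_1=81  [base 3] 3^(3 + 1)  →[3↦4]→  4^(4 + 1) = 1024  −1 ⇒ G_2=1023
G_2=1023  [base 4] 3·4^4 + 3·4^3 + 3·4^2 + 3·4 + 3  →[4↦5]→  3·5^5 + 3·5^3 + 3·5^2 + 3·5 + 3 = 9843  −1 ⇒ G_3=9842

9, 81, 1023, 9842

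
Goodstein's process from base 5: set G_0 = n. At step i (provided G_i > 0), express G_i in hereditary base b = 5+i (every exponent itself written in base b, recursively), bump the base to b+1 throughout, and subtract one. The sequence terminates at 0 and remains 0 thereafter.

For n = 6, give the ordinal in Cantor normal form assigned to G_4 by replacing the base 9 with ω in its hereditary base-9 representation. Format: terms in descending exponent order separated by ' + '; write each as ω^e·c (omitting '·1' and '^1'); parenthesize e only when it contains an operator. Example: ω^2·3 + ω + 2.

4

6 —HB5→ 5 + 1 —bump→ 6 + 1 = 7 —(−1)→ 6
6 —HB6→ 6 —bump→ 7 = 7 —(−1)→ 6
6 —HB7→ 6 —bump→ 6 = 6 —(−1)→ 5
5 —HB8→ 5 —bump→ 5 = 5 —(−1)→ 4
4 —HB9→ 4 —bump→ 4 = 4 —(−1)→ 3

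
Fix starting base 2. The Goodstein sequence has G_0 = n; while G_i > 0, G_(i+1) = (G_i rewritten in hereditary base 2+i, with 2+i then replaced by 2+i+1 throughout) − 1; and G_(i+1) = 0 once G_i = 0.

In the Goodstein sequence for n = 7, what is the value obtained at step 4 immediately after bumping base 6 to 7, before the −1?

G_0 = 7. HB_2(7) = 2^2 + 2 + 1. Bump = 31. G_1 = 30.
G_1 = 30. HB_3(30) = 3^3 + 3. Bump = 260. G_2 = 259.
G_2 = 259. HB_4(259) = 4^4 + 3. Bump = 3128. G_3 = 3127.
G_3 = 3127. HB_5(3127) = 5^5 + 2. Bump = 46658. G_4 = 46657.
G_4 = 46657. HB_6(46657) = 6^6 + 1. Bump = 823544. G_5 = 823543.

823544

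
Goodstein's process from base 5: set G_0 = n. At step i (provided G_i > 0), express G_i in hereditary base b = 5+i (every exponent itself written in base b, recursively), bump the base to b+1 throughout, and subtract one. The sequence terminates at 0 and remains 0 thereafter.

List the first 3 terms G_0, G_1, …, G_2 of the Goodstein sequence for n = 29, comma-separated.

29, 39, 51

base 5: 29 = 5^2 + 4; at 6: 6^2 + 4 = 40; next = 39
base 6: 39 = 6^2 + 3; at 7: 7^2 + 3 = 52; next = 51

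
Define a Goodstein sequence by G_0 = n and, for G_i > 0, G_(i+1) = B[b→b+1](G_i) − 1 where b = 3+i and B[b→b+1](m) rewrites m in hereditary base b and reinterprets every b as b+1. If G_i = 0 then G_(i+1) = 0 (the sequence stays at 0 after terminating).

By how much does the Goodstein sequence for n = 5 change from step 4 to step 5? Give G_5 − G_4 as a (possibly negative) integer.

-1

(0) 5|_3 = 3 + 2 ↦ 4 + 2|_4 = 6 ⇒ 5
(1) 5|_4 = 4 + 1 ↦ 5 + 1|_5 = 6 ⇒ 5
(2) 5|_5 = 5 ↦ 6|_6 = 6 ⇒ 5
(3) 5|_6 = 5 ↦ 5|_7 = 5 ⇒ 4
(4) 4|_7 = 4 ↦ 4|_8 = 4 ⇒ 3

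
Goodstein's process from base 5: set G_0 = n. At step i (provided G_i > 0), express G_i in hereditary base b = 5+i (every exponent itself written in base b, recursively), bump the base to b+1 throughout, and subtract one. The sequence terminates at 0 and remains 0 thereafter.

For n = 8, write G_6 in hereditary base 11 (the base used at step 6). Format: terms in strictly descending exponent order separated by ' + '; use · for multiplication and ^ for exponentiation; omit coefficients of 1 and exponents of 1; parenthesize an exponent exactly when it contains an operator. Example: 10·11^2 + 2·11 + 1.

6

i=0: 8 = 5 + 3 (b=5); 5→6: 6 + 3 = 9; 9−1 = 8
i=1: 8 = 6 + 2 (b=6); 6→7: 7 + 2 = 9; 9−1 = 8
i=2: 8 = 7 + 1 (b=7); 7→8: 8 + 1 = 9; 9−1 = 8
i=3: 8 = 8 (b=8); 8→9: 9 = 9; 9−1 = 8
i=4: 8 = 8 (b=9); 9→10: 8 = 8; 8−1 = 7
i=5: 7 = 7 (b=10); 10→11: 7 = 7; 7−1 = 6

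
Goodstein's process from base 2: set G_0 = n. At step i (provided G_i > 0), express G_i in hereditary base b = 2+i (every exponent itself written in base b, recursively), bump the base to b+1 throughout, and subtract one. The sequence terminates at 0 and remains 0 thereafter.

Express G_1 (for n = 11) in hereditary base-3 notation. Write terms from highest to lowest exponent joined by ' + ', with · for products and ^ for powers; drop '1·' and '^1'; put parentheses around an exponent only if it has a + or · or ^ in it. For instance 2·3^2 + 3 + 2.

i=0: 11 = 2^(2 + 1) + 2 + 1 (b=2); 2→3: 3^(3 + 1) + 3 + 1 = 85; 85−1 = 84
i=1: 84 = 3^(3 + 1) + 3 (b=3); 3→4: 4^(4 + 1) + 4 = 1028; 1028−1 = 1027

3^(3 + 1) + 3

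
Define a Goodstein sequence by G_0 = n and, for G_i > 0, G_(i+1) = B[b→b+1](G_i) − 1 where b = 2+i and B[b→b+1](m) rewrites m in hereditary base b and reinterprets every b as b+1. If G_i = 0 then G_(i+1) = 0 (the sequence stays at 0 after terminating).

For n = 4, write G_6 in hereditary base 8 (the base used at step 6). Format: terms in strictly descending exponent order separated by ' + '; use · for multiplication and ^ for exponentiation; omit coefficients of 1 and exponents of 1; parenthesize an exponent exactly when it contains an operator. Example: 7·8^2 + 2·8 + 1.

(0) 4|_2 = 2^2 ↦ 3^3|_3 = 27 ⇒ 26
(1) 26|_3 = 2·3^2 + 2·3 + 2 ↦ 2·4^2 + 2·4 + 2|_4 = 42 ⇒ 41
(2) 41|_4 = 2·4^2 + 2·4 + 1 ↦ 2·5^2 + 2·5 + 1|_5 = 61 ⇒ 60
(3) 60|_5 = 2·5^2 + 2·5 ↦ 2·6^2 + 2·6|_6 = 84 ⇒ 83
(4) 83|_6 = 2·6^2 + 6 + 5 ↦ 2·7^2 + 7 + 5|_7 = 110 ⇒ 109
(5) 109|_7 = 2·7^2 + 7 + 4 ↦ 2·8^2 + 8 + 4|_8 = 140 ⇒ 139
(6) 139|_8 = 2·8^2 + 8 + 3 ↦ 2·9^2 + 9 + 3|_9 = 174 ⇒ 173

2·8^2 + 8 + 3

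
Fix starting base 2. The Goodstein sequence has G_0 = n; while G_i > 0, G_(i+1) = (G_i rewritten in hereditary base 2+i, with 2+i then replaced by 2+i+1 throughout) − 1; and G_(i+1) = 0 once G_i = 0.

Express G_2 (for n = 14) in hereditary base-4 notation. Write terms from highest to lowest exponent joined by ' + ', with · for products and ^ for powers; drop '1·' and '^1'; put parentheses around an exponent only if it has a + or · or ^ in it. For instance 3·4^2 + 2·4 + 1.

4^(4 + 1) + 4^4 + 1

step 0: 14 = 2^(2 + 1) + 2^2 + 2; sub 3 for 2: 3^(3 + 1) + 3^3 + 3; = 111; G_1 = 111−1 = 110
step 1: 110 = 3^(3 + 1) + 3^3 + 2; sub 4 for 3: 4^(4 + 1) + 4^4 + 2; = 1282; G_2 = 1282−1 = 1281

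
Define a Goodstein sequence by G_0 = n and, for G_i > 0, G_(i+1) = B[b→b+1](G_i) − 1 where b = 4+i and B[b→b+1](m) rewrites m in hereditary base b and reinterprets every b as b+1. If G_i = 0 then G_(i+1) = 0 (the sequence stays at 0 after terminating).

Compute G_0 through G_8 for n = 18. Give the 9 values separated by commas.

step 0: 18 = 4^2 + 2; sub 5 for 4: 5^2 + 2; = 27; G_1 = 27−1 = 26
step 1: 26 = 5^2 + 1; sub 6 for 5: 6^2 + 1; = 37; G_2 = 37−1 = 36
step 2: 36 = 6^2; sub 7 for 6: 7^2; = 49; G_3 = 49−1 = 48
step 3: 48 = 6·7 + 6; sub 8 for 7: 6·8 + 6; = 54; G_4 = 54−1 = 53
step 4: 53 = 6·8 + 5; sub 9 for 8: 6·9 + 5; = 59; G_5 = 59−1 = 58
step 5: 58 = 6·9 + 4; sub 10 for 9: 6·10 + 4; = 64; G_6 = 64−1 = 63
step 6: 63 = 6·10 + 3; sub 11 for 10: 6·11 + 3; = 69; G_7 = 69−1 = 68
step 7: 68 = 6·11 + 2; sub 12 for 11: 6·12 + 2; = 74; G_8 = 74−1 = 73

18, 26, 36, 48, 53, 58, 63, 68, 73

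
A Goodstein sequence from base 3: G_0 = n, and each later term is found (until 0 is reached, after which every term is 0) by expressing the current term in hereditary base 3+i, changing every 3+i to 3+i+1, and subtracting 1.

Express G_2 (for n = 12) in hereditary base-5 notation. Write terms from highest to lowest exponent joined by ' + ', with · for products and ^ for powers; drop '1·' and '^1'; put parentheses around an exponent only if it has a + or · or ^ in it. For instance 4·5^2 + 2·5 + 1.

G_0=12  [base 3] 3^2 + 3  →[3↦4]→  4^2 + 4 = 20  −1 ⇒ G_1=19
G_1=19  [base 4] 4^2 + 3  →[4↦5]→  5^2 + 3 = 28  −1 ⇒ G_2=27

5^2 + 2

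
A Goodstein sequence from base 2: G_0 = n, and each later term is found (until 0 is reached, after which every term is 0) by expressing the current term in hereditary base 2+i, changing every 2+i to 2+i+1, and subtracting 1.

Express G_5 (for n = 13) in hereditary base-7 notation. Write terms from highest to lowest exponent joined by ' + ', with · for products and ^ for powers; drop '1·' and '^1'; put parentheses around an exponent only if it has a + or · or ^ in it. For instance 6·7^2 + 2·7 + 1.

G_0 = 13. HB_2(13) = 2^(2 + 1) + 2^2 + 1. Bump = 109. G_1 = 108.
G_1 = 108. HB_3(108) = 3^(3 + 1) + 3^3. Bump = 1280. G_2 = 1279.
G_2 = 1279. HB_4(1279) = 4^(4 + 1) + 3·4^3 + 3·4^2 + 3·4 + 3. Bump = 16093. G_3 = 16092.
G_3 = 16092. HB_5(16092) = 5^(5 + 1) + 3·5^3 + 3·5^2 + 3·5 + 2. Bump = 280712. G_4 = 280711.
G_4 = 280711. HB_6(280711) = 6^(6 + 1) + 3·6^3 + 3·6^2 + 3·6 + 1. Bump = 5765999. G_5 = 5765998.
G_5 = 5765998. HB_7(5765998) = 7^(7 + 1) + 3·7^3 + 3·7^2 + 3·7. Bump = 134219480. G_6 = 134219479.

7^(7 + 1) + 3·7^3 + 3·7^2 + 3·7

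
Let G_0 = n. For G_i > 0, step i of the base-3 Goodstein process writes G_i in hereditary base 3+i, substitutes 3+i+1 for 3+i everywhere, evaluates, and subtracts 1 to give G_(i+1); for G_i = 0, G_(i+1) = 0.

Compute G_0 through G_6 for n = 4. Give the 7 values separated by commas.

(0) 4|_3 = 3 + 1 ↦ 4 + 1|_4 = 5 ⇒ 4
(1) 4|_4 = 4 ↦ 5|_5 = 5 ⇒ 4
(2) 4|_5 = 4 ↦ 4|_6 = 4 ⇒ 3
(3) 3|_6 = 3 ↦ 3|_7 = 3 ⇒ 2
(4) 2|_7 = 2 ↦ 2|_8 = 2 ⇒ 1
(5) 1|_8 = 1 ↦ 1|_9 = 1 ⇒ 0

4, 4, 4, 3, 2, 1, 0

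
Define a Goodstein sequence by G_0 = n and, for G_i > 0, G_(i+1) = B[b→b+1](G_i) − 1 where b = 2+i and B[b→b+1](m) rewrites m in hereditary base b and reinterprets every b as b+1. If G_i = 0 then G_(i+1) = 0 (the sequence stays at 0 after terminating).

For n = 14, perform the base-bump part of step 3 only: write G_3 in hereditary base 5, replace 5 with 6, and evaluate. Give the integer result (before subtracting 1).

14 —HB2→ 2^(2 + 1) + 2^2 + 2 —bump→ 3^(3 + 1) + 3^3 + 3 = 111 —(−1)→ 110
110 —HB3→ 3^(3 + 1) + 3^3 + 2 —bump→ 4^(4 + 1) + 4^4 + 2 = 1282 —(−1)→ 1281
1281 —HB4→ 4^(4 + 1) + 4^4 + 1 —bump→ 5^(5 + 1) + 5^5 + 1 = 18751 —(−1)→ 18750
18750 —HB5→ 5^(5 + 1) + 5^5 —bump→ 6^(6 + 1) + 6^6 = 326592 —(−1)→ 326591

326592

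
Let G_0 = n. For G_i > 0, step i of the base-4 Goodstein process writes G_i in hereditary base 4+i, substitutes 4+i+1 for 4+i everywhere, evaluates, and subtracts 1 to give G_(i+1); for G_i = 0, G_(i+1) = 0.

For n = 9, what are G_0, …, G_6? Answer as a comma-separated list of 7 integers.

9, 10, 11, 11, 11, 11, 11

[0] 9 ≡ 2·4 + 1 (base 4). Lift 5: 11. −1: 10.
[1] 10 ≡ 2·5 (base 5). Lift 6: 12. −1: 11.
[2] 11 ≡ 6 + 5 (base 6). Lift 7: 12. −1: 11.
[3] 11 ≡ 7 + 4 (base 7). Lift 8: 12. −1: 11.
[4] 11 ≡ 8 + 3 (base 8). Lift 9: 12. −1: 11.
[5] 11 ≡ 9 + 2 (base 9). Lift 10: 12. −1: 11.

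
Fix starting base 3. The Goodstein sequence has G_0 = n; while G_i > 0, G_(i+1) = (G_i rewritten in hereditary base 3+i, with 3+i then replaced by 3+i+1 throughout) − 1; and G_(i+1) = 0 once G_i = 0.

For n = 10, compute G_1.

[0] 10 ≡ 3^2 + 1 (base 3). Lift 4: 17. −1: 16.
[1] 16 ≡ 4^2 (base 4). Lift 5: 25. −1: 24.

16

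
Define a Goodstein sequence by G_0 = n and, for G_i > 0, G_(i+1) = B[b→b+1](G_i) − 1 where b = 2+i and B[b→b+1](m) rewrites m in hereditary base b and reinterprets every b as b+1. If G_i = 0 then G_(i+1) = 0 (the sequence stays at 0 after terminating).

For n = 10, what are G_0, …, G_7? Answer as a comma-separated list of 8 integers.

10, 83, 1025, 15625, 279935, 4215754, 84073323, 1937434592

(0) 10|_2 = 2^(2 + 1) + 2 ↦ 3^(3 + 1) + 3|_3 = 84 ⇒ 83
(1) 83|_3 = 3^(3 + 1) + 2 ↦ 4^(4 + 1) + 2|_4 = 1026 ⇒ 1025
(2) 1025|_4 = 4^(4 + 1) + 1 ↦ 5^(5 + 1) + 1|_5 = 15626 ⇒ 15625
(3) 15625|_5 = 5^(5 + 1) ↦ 6^(6 + 1)|_6 = 279936 ⇒ 279935
(4) 279935|_6 = 5·6^6 + 5·6^5 + 5·6^4 + 5·6^3 + 5·6^2 + 5·6 + 5 ↦ 5·7^7 + 5·7^5 + 5·7^4 + 5·7^3 + 5·7^2 + 5·7 + 5|_7 = 4215755 ⇒ 4215754
(5) 4215754|_7 = 5·7^7 + 5·7^5 + 5·7^4 + 5·7^3 + 5·7^2 + 5·7 + 4 ↦ 5·8^8 + 5·8^5 + 5·8^4 + 5·8^3 + 5·8^2 + 5·8 + 4|_8 = 84073324 ⇒ 84073323
(6) 84073323|_8 = 5·8^8 + 5·8^5 + 5·8^4 + 5·8^3 + 5·8^2 + 5·8 + 3 ↦ 5·9^9 + 5·9^5 + 5·9^4 + 5·9^3 + 5·9^2 + 5·9 + 3|_9 = 1937434593 ⇒ 1937434592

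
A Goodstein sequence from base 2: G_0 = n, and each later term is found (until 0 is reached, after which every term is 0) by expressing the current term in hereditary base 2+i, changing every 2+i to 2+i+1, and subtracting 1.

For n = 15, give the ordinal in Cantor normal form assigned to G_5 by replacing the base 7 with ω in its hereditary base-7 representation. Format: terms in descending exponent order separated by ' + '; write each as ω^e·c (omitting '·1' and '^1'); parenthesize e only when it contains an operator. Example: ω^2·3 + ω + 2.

ω^(ω + 1) + ω^ω

base 2: 15 = 2^(2 + 1) + 2^2 + 2 + 1; at 3: 3^(3 + 1) + 3^3 + 3 + 1 = 112; next = 111
base 3: 111 = 3^(3 + 1) + 3^3 + 3; at 4: 4^(4 + 1) + 4^4 + 4 = 1284; next = 1283
base 4: 1283 = 4^(4 + 1) + 4^4 + 3; at 5: 5^(5 + 1) + 5^5 + 3 = 18753; next = 18752
base 5: 18752 = 5^(5 + 1) + 5^5 + 2; at 6: 6^(6 + 1) + 6^6 + 2 = 326594; next = 326593
base 6: 326593 = 6^(6 + 1) + 6^6 + 1; at 7: 7^(7 + 1) + 7^7 + 1 = 6588345; next = 6588344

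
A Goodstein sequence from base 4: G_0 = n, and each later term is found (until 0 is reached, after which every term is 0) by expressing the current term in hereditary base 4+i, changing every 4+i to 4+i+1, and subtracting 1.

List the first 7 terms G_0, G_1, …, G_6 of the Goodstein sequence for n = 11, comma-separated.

11, 12, 13, 14, 15, 15, 15

G_0 = 11. HB_4(11) = 2·4 + 3. Bump = 13. G_1 = 12.
G_1 = 12. HB_5(12) = 2·5 + 2. Bump = 14. G_2 = 13.
G_2 = 13. HB_6(13) = 2·6 + 1. Bump = 15. G_3 = 14.
G_3 = 14. HB_7(14) = 2·7. Bump = 16. G_4 = 15.
G_4 = 15. HB_8(15) = 8 + 7. Bump = 16. G_5 = 15.
G_5 = 15. HB_9(15) = 9 + 6. Bump = 16. G_6 = 15.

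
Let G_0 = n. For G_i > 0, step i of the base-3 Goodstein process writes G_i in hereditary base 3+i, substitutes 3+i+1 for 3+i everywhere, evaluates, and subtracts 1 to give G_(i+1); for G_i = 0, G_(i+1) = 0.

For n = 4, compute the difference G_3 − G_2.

-1

[0] 4 ≡ 3 + 1 (base 3). Lift 4: 5. −1: 4.
[1] 4 ≡ 4 (base 4). Lift 5: 5. −1: 4.
[2] 4 ≡ 4 (base 5). Lift 6: 4. −1: 3.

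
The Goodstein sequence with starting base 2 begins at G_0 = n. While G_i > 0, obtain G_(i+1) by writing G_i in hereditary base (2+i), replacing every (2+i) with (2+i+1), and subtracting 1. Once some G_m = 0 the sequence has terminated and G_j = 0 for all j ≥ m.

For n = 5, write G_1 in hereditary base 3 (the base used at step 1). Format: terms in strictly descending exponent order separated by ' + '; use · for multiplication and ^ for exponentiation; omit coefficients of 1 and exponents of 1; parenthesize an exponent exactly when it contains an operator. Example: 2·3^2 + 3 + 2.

3^3

base 2: 5 = 2^2 + 1; at 3: 3^3 + 1 = 28; next = 27
base 3: 27 = 3^3; at 4: 4^4 = 256; next = 255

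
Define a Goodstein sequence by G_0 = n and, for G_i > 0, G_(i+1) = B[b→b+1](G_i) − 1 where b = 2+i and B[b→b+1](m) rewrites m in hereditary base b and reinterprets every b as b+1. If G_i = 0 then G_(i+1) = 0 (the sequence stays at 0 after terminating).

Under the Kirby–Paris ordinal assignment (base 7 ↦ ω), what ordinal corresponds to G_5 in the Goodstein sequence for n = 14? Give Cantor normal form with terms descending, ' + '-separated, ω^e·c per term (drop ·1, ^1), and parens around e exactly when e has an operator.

ω^(ω + 1) + ω^5·5 + ω^4·5 + ω^3·5 + ω^2·5 + ω·5 + 4

G_0=14  [base 2] 2^(2 + 1) + 2^2 + 2  →[2↦3]→  3^(3 + 1) + 3^3 + 3 = 111  −1 ⇒ G_1=110
G_1=110  [base 3] 3^(3 + 1) + 3^3 + 2  →[3↦4]→  4^(4 + 1) + 4^4 + 2 = 1282  −1 ⇒ G_2=1281
G_2=1281  [base 4] 4^(4 + 1) + 4^4 + 1  →[4↦5]→  5^(5 + 1) + 5^5 + 1 = 18751  −1 ⇒ G_3=18750
G_3=18750  [base 5] 5^(5 + 1) + 5^5  →[5↦6]→  6^(6 + 1) + 6^6 = 326592  −1 ⇒ G_4=326591
G_4=326591  [base 6] 6^(6 + 1) + 5·6^5 + 5·6^4 + 5·6^3 + 5·6^2 + 5·6 + 5  →[6↦7]→  7^(7 + 1) + 5·7^5 + 5·7^4 + 5·7^3 + 5·7^2 + 5·7 + 5 = 5862841  −1 ⇒ G_5=5862840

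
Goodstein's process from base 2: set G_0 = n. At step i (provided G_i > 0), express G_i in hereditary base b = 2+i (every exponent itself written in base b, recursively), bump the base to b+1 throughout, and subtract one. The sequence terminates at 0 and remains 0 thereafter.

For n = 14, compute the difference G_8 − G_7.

[0] 14 ≡ 2^(2 + 1) + 2^2 + 2 (base 2). Lift 3: 111. −1: 110.
[1] 110 ≡ 3^(3 + 1) + 3^3 + 2 (base 3). Lift 4: 1282. −1: 1281.
[2] 1281 ≡ 4^(4 + 1) + 4^4 + 1 (base 4). Lift 5: 18751. −1: 18750.
[3] 18750 ≡ 5^(5 + 1) + 5^5 (base 5). Lift 6: 326592. −1: 326591.
[4] 326591 ≡ 6^(6 + 1) + 5·6^5 + 5·6^4 + 5·6^3 + 5·6^2 + 5·6 + 5 (base 6). Lift 7: 5862841. −1: 5862840.
[5] 5862840 ≡ 7^(7 + 1) + 5·7^5 + 5·7^4 + 5·7^3 + 5·7^2 + 5·7 + 4 (base 7). Lift 8: 134404972. −1: 134404971.
[6] 134404971 ≡ 8^(8 + 1) + 5·8^5 + 5·8^4 + 5·8^3 + 5·8^2 + 5·8 + 3 (base 8). Lift 9: 3487116549. −1: 3487116548.
[7] 3487116548 ≡ 9^(9 + 1) + 5·9^5 + 5·9^4 + 5·9^3 + 5·9^2 + 5·9 + 2 (base 9). Lift 10: 100000555552. −1: 100000555551.

96513439003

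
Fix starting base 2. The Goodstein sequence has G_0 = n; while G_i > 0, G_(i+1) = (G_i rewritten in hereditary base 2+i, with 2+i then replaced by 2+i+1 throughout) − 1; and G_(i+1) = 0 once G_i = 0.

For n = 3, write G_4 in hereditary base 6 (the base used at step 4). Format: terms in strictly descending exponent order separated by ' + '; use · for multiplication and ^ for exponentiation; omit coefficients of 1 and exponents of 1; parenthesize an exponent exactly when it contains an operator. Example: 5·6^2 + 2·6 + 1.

step 0: 3 = 2 + 1; sub 3 for 2: 3 + 1; = 4; G_1 = 4−1 = 3
step 1: 3 = 3; sub 4 for 3: 4; = 4; G_2 = 4−1 = 3
step 2: 3 = 3; sub 5 for 4: 3; = 3; G_3 = 3−1 = 2
step 3: 2 = 2; sub 6 for 5: 2; = 2; G_4 = 2−1 = 1
step 4: 1 = 1; sub 7 for 6: 1; = 1; G_5 = 1−1 = 0

1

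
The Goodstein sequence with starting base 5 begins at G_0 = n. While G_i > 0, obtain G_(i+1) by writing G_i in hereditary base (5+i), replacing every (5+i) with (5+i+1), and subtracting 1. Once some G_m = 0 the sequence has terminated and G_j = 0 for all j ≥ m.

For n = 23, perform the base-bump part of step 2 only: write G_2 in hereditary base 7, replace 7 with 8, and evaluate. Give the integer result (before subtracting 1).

step 0: 23 = 4·5 + 3; sub 6 for 5: 4·6 + 3; = 27; G_1 = 27−1 = 26
step 1: 26 = 4·6 + 2; sub 7 for 6: 4·7 + 2; = 30; G_2 = 30−1 = 29

33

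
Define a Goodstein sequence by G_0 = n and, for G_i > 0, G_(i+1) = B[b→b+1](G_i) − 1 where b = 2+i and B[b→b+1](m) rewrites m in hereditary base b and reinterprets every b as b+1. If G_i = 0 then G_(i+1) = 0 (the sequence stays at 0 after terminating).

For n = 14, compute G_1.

G_0=14  [base 2] 2^(2 + 1) + 2^2 + 2  →[2↦3]→  3^(3 + 1) + 3^3 + 3 = 111  −1 ⇒ G_1=110
G_1=110  [base 3] 3^(3 + 1) + 3^3 + 2  →[3↦4]→  4^(4 + 1) + 4^4 + 2 = 1282  −1 ⇒ G_2=1281

110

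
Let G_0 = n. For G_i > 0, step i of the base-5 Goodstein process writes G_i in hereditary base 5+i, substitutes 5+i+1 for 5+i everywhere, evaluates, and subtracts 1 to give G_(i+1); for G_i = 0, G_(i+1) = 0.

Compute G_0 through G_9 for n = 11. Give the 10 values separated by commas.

11, 12, 13, 13, 13, 13, 13, 13, 13, 13

step 0: 11 = 2·5 + 1; sub 6 for 5: 2·6 + 1; = 13; G_1 = 13−1 = 12
step 1: 12 = 2·6; sub 7 for 6: 2·7; = 14; G_2 = 14−1 = 13
step 2: 13 = 7 + 6; sub 8 for 7: 8 + 6; = 14; G_3 = 14−1 = 13
step 3: 13 = 8 + 5; sub 9 for 8: 9 + 5; = 14; G_4 = 14−1 = 13
step 4: 13 = 9 + 4; sub 10 for 9: 10 + 4; = 14; G_5 = 14−1 = 13
step 5: 13 = 10 + 3; sub 11 for 10: 11 + 3; = 14; G_6 = 14−1 = 13
step 6: 13 = 11 + 2; sub 12 for 11: 12 + 2; = 14; G_7 = 14−1 = 13
step 7: 13 = 12 + 1; sub 13 for 12: 13 + 1; = 14; G_8 = 14−1 = 13
step 8: 13 = 13; sub 14 for 13: 14; = 14; G_9 = 14−1 = 13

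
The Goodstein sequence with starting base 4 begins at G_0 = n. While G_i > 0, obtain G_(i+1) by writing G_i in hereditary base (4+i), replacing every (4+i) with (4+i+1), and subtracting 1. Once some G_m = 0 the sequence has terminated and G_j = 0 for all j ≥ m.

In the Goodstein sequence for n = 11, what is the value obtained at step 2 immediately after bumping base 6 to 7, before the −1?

i=0: 11 = 2·4 + 3 (b=4); 4→5: 2·5 + 3 = 13; 13−1 = 12
i=1: 12 = 2·5 + 2 (b=5); 5→6: 2·6 + 2 = 14; 14−1 = 13
i=2: 13 = 2·6 + 1 (b=6); 6→7: 2·7 + 1 = 15; 15−1 = 14

15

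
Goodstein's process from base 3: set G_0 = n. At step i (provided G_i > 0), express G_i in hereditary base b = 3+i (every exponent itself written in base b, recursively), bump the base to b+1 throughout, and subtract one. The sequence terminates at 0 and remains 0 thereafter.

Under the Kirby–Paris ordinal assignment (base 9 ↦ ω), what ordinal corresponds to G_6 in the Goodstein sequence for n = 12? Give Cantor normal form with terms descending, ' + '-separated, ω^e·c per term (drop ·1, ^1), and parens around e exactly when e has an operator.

[0] 12 ≡ 3^2 + 3 (base 3). Lift 4: 20. −1: 19.
[1] 19 ≡ 4^2 + 3 (base 4). Lift 5: 28. −1: 27.
[2] 27 ≡ 5^2 + 2 (base 5). Lift 6: 38. −1: 37.
[3] 37 ≡ 6^2 + 1 (base 6). Lift 7: 50. −1: 49.
[4] 49 ≡ 7^2 (base 7). Lift 8: 64. −1: 63.
[5] 63 ≡ 7·8 + 7 (base 8). Lift 9: 70. −1: 69.
[6] 69 ≡ 7·9 + 6 (base 9). Lift 10: 76. −1: 75.

ω·7 + 6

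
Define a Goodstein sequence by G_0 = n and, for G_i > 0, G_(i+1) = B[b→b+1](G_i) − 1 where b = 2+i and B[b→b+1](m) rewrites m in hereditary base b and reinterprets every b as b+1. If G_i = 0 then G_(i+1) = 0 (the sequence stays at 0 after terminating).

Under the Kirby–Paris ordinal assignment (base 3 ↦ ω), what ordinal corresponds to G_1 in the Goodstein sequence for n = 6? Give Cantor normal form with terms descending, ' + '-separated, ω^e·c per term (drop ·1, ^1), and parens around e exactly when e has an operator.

ω^ω + 2

6 —HB2→ 2^2 + 2 —bump→ 3^3 + 3 = 30 —(−1)→ 29
29 —HB3→ 3^3 + 2 —bump→ 4^4 + 2 = 258 —(−1)→ 257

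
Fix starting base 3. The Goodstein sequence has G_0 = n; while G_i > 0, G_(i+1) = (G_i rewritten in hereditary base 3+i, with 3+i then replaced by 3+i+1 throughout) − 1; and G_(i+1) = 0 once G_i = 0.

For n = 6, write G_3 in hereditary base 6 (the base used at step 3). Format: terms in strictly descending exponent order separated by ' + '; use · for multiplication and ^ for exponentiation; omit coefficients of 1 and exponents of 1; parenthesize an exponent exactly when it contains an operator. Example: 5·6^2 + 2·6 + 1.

(0) 6|_3 = 2·3 ↦ 2·4|_4 = 8 ⇒ 7
(1) 7|_4 = 4 + 3 ↦ 5 + 3|_5 = 8 ⇒ 7
(2) 7|_5 = 5 + 2 ↦ 6 + 2|_6 = 8 ⇒ 7

6 + 1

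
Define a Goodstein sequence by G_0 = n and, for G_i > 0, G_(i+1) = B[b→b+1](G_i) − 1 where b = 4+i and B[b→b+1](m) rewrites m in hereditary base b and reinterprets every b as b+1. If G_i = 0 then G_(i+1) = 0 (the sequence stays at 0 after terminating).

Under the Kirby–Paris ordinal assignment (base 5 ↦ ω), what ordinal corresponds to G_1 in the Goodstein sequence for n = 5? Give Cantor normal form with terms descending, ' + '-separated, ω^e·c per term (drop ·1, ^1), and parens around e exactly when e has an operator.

ω

(0) 5|_4 = 4 + 1 ↦ 5 + 1|_5 = 6 ⇒ 5
(1) 5|_5 = 5 ↦ 6|_6 = 6 ⇒ 5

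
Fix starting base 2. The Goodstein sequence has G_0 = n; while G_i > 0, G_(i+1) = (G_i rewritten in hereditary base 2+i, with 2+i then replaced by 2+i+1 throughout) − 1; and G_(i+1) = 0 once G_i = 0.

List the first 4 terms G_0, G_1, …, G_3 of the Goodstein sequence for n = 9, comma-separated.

9, 81, 1023, 9842

step 0: 9 = 2^(2 + 1) + 1; sub 3 for 2: 3^(3 + 1) + 1; = 82; G_1 = 82−1 = 81
step 1: 81 = 3^(3 + 1); sub 4 for 3: 4^(4 + 1); = 1024; G_2 = 1024−1 = 1023
step 2: 1023 = 3·4^4 + 3·4^3 + 3·4^2 + 3·4 + 3; sub 5 for 4: 3·5^5 + 3·5^3 + 3·5^2 + 3·5 + 3; = 9843; G_3 = 9843−1 = 9842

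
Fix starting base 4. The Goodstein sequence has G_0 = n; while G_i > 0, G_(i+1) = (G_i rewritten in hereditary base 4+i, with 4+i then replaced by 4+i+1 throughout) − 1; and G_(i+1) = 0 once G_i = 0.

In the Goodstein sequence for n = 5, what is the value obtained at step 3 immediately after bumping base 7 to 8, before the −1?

4

5 —HB4→ 4 + 1 —bump→ 5 + 1 = 6 —(−1)→ 5
5 —HB5→ 5 —bump→ 6 = 6 —(−1)→ 5
5 —HB6→ 5 —bump→ 5 = 5 —(−1)→ 4
4 —HB7→ 4 —bump→ 4 = 4 —(−1)→ 3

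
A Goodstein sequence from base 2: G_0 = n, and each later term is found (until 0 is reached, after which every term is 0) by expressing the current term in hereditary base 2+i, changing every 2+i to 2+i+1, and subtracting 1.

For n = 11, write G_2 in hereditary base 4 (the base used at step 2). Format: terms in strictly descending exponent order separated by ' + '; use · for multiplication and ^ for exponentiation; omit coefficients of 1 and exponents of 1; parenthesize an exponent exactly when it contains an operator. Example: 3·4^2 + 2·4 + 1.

base 2: 11 = 2^(2 + 1) + 2 + 1; at 3: 3^(3 + 1) + 3 + 1 = 85; next = 84
base 3: 84 = 3^(3 + 1) + 3; at 4: 4^(4 + 1) + 4 = 1028; next = 1027
base 4: 1027 = 4^(4 + 1) + 3; at 5: 5^(5 + 1) + 3 = 15628; next = 15627

4^(4 + 1) + 3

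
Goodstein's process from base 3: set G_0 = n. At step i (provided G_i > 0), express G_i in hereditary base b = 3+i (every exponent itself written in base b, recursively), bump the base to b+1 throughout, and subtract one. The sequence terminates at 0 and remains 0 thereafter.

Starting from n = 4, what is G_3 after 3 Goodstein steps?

4 —HB3→ 3 + 1 —bump→ 4 + 1 = 5 —(−1)→ 4
4 —HB4→ 4 —bump→ 5 = 5 —(−1)→ 4
4 —HB5→ 4 —bump→ 4 = 4 —(−1)→ 3
3 —HB6→ 3 —bump→ 3 = 3 —(−1)→ 2

3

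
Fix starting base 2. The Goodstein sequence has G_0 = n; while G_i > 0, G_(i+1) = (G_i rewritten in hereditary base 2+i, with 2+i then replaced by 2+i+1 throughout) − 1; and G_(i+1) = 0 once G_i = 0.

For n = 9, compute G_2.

step 0: 9 = 2^(2 + 1) + 1; sub 3 for 2: 3^(3 + 1) + 1; = 82; G_1 = 82−1 = 81
step 1: 81 = 3^(3 + 1); sub 4 for 3: 4^(4 + 1); = 1024; G_2 = 1024−1 = 1023
step 2: 1023 = 3·4^4 + 3·4^3 + 3·4^2 + 3·4 + 3; sub 5 for 4: 3·5^5 + 3·5^3 + 3·5^2 + 3·5 + 3; = 9843; G_3 = 9843−1 = 9842

1023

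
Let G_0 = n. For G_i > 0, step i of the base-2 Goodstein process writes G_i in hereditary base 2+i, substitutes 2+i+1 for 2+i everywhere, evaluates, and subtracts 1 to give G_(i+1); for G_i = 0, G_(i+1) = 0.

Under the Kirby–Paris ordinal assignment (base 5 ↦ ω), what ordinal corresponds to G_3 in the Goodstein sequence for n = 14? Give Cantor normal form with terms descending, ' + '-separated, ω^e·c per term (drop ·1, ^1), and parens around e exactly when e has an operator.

14 —HB2→ 2^(2 + 1) + 2^2 + 2 —bump→ 3^(3 + 1) + 3^3 + 3 = 111 —(−1)→ 110
110 —HB3→ 3^(3 + 1) + 3^3 + 2 —bump→ 4^(4 + 1) + 4^4 + 2 = 1282 —(−1)→ 1281
1281 —HB4→ 4^(4 + 1) + 4^4 + 1 —bump→ 5^(5 + 1) + 5^5 + 1 = 18751 —(−1)→ 18750
18750 —HB5→ 5^(5 + 1) + 5^5 —bump→ 6^(6 + 1) + 6^6 = 326592 —(−1)→ 326591

ω^(ω + 1) + ω^ω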